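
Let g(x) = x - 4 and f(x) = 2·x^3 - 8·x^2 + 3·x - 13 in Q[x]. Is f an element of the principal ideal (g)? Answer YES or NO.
NO

In Q[x] the ideal (g) consists of all multiples of g, so f ∈ (g) iff g | f, i.e. iff the remainder of f on division by g is 0. Divide f by g (g is monic, so eliminate the leading term of the running remainder at each step):
  leading term 2·x^3: subtract (2·x^2)·g(x) = 2·x^3 - 8·x^2, leaving 3·x - 13
  leading term 3·x: subtract (3)·g(x) = 3·x - 12, leaving -1
The remainder r(x) = -1 ≠ 0 (and deg r < deg g), so g ∤ f, i.e. f ∉ (g).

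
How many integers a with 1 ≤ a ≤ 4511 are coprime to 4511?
4152

The number of a ∈ {1, ..., 4511} with gcd(a, 4511) = 1 is by definition Euler's totient φ(4511). φ is multiplicative, with φ(p^e) = p^e − p^(e−1). Factorise 4511 = 13 · 347. Then
  φ(4511) = (13 − 1) · (347 − 1) = 12 · 346 = 4152.
So there are 4152 such integers.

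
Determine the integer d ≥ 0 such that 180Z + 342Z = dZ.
(180, 342) = (18); d = 18

In the PID Z, (a, b) is generated by gcd(a, b). Compute gcd(342, 180) with the extended Euclidean algorithm, tracking rows (r, s, t) with s·342 + t·180 = r:
  row A: (342, 1, 0)   [1·342 + 0·180 = 342]
  row B: (180, 0, 1)   [0·342 + 1·180 = 180]
  342 = 1·180 + 162   → row C = row A − 1·row B = (162, 1, −1)   [check: 1·342 − 1·180 = 162]
  180 = 1·162 + 18   → row D = row B − 1·row C = (18, −1, 2)   [check: −1·342 + 2·180 = 18]
  162 = 9·18 + 0   → remainder 0, stop. gcd = 18 (last nonzero row D).
So gcd(180, 342) = 18, with Bézout identity −1·342 + 2·180 = 18. Containment (⊇): the Bézout identity exhibits 18 as an element of (180, 342), giving (18) ⊆ (180, 342). Containment (⊆): since 18 | 180 and 18 | 342 (180 = 18·10, 342 = 18·19), every Z-linear combination of 180 and 342 is divisible by 18, so (180, 342) ⊆ (18). Therefore (180, 342) = (18), d = 18.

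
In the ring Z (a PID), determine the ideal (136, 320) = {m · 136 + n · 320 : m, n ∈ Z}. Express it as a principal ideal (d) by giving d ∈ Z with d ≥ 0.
In the PID Z, (a, b) is generated by gcd(a, b). Compute gcd(320, 136) with the extended Euclidean algorithm, tracking rows (r, s, t) with s·320 + t·136 = r:
  row A: (320, 1, 0)   [1·320 + 0·136 = 320]
  row B: (136, 0, 1)   [0·320 + 1·136 = 136]
  320 = 2·136 + 48   → row C = row A − 2·row B = (48, 1, −2)   [check: 1·320 − 2·136 = 48]
  136 = 2·48 + 40   → row D = row B − 2·row C = (40, −2, 5)   [check: −2·320 + 5·136 = 40]
  48 = 1·40 + 8   → row E = row C − 1·row D = (8, 3, −7)   [check: 3·320 − 7·136 = 8]
  40 = 5·8 + 0   → remainder 0, stop. gcd = 8 (last nonzero row E).
So gcd(136, 320) = 8, with Bézout identity 3·320 − 7·136 = 8. Containment (⊇): the Bézout identity exhibits 8 as an element of (136, 320), giving (8) ⊆ (136, 320). Containment (⊆): since 8 | 136 and 8 | 320 (136 = 8·17, 320 = 8·40), every Z-linear combination of 136 and 320 is divisible by 8, so (136, 320) ⊆ (8). Therefore (136, 320) = (8), d = 8.

Final answer: (136, 320) = (8); d = 8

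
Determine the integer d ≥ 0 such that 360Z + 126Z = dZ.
In the PID Z, (a, b) is generated by gcd(a, b). Compute gcd(360, 126) with the extended Euclidean algorithm, tracking rows (r, s, t) with s·360 + t·126 = r:
  row A: (360, 1, 0)   [1·360 + 0·126 = 360]
  row B: (126, 0, 1)   [0·360 + 1·126 = 126]
  360 = 2·126 + 108   → row C = row A − 2·row B = (108, 1, −2)   [check: 1·360 − 2·126 = 108]
  126 = 1·108 + 18   → row D = row B − 1·row C = (18, −1, 3)   [check: −1·360 + 3·126 = 18]
  108 = 6·18 + 0   → remainder 0, stop. gcd = 18 (last nonzero row D).
So gcd(360, 126) = 18, with Bézout identity −1·360 + 3·126 = 18. Containment (⊇): the Bézout identity exhibits 18 as an element of (360, 126), giving (18) ⊆ (360, 126). Containment (⊆): since 18 | 360 and 18 | 126 (360 = 18·20, 126 = 18·7), every Z-linear combination of 360 and 126 is divisible by 18, so (360, 126) ⊆ (18). Therefore (360, 126) = (18), d = 18.

Final answer: (360, 126) = (18); d = 18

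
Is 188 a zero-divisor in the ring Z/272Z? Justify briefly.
YES

gcd(188, 272) = 4 > 1, so 188 is not a unit in Z/272Z. In Z/nZ every nonzero non-unit is a zero-divisor: explicitly, take b = 272/gcd = 68 ≠ 0 (mod 272); then 188·68 = 12784 = 47·272, i.e. 188·68 ≡ 0 (mod 272). So 188 is a zero-divisor.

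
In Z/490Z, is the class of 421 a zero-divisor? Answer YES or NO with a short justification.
gcd(421, 490) = 1, so 421 is a unit in Z/490Z (it has a multiplicative inverse). A unit cannot be a zero-divisor: if 421·b ≡ 0 then multiplying both sides by 421^(−1) gives b ≡ 0. So 421 is not a zero-divisor.

Final answer: NO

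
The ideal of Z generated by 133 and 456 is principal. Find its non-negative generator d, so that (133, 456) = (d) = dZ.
In the PID Z, (a, b) is generated by gcd(a, b). Compute gcd(456, 133) with the extended Euclidean algorithm, tracking rows (r, s, t) with s·456 + t·133 = r:
  row A: (456, 1, 0)   [1·456 + 0·133 = 456]
  row B: (133, 0, 1)   [0·456 + 1·133 = 133]
  456 = 3·133 + 57   → row C = row A − 3·row B = (57, 1, −3)   [check: 1·456 − 3·133 = 57]
  133 = 2·57 + 19   → row D = row B − 2·row C = (19, −2, 7)   [check: −2·456 + 7·133 = 19]
  57 = 3·19 + 0   → remainder 0, stop. gcd = 19 (last nonzero row D).
So gcd(133, 456) = 19, with Bézout identity −2·456 + 7·133 = 19. Containment (⊇): the Bézout identity exhibits 19 as an element of (133, 456), giving (19) ⊆ (133, 456). Containment (⊆): since 19 | 133 and 19 | 456 (133 = 19·7, 456 = 19·24), every Z-linear combination of 133 and 456 is divisible by 19, so (133, 456) ⊆ (19). Therefore (133, 456) = (19), d = 19.

Final answer: (133, 456) = (19); d = 19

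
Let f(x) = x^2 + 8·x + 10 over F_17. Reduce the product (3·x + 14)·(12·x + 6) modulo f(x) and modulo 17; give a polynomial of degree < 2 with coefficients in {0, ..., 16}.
Multiply as integer polynomials: a · b = 36·x^2 + 186·x + 84. Reducing coefficients mod 17: a · b ≡ 2·x^2 + 16·x + 16. Now divide by f(x) = x^2 + 8·x + 10 in F_17[x], eliminating the leading term at each step:
  leading term 2·x^2: subtract (2)·f(x) = 2·x^2 + 16·x + 3, leaving 13 (coefficients mod 17)
The degree is now < 2, so this is the remainder. Hence a · b ≡ 13 in F_17[x]/(f).

Final answer: a · b ≡ 13 (mod f(x))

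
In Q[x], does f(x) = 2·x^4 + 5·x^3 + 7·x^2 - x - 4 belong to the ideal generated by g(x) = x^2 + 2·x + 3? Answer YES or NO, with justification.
In Q[x] the ideal (g) consists of all multiples of g, so f ∈ (g) iff g | f, i.e. iff the remainder of f on division by g is 0. Divide f by g (g is monic, so eliminate the leading term of the running remainder at each step):
  leading term 2·x^4: subtract (2·x^2)·g(x) = 2·x^4 + 4·x^3 + 6·x^2, leaving x^3 + x^2 - x - 4
  leading term x^3: subtract (x)·g(x) = x^3 + 2·x^2 + 3·x, leaving -x^2 - 4·x - 4
  leading term -x^2: subtract (-1)·g(x) = -x^2 - 2·x - 3, leaving -2·x - 1
The remainder r(x) = -2·x - 1 ≠ 0 (and deg r < deg g), so g ∤ f, i.e. f ∉ (g).

Final answer: NO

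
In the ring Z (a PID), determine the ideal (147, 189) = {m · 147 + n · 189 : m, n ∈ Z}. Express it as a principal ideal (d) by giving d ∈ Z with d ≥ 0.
In the PID Z, (a, b) is generated by gcd(a, b). Compute gcd(189, 147) with the extended Euclidean algorithm, tracking rows (r, s, t) with s·189 + t·147 = r:
  row A: (189, 1, 0)   [1·189 + 0·147 = 189]
  row B: (147, 0, 1)   [0·189 + 1·147 = 147]
  189 = 1·147 + 42   → row C = row A − 1·row B = (42, 1, −1)   [check: 1·189 − 1·147 = 42]
  147 = 3·42 + 21   → row D = row B − 3·row C = (21, −3, 4)   [check: −3·189 + 4·147 = 21]
  42 = 2·21 + 0   → remainder 0, stop. gcd = 21 (last nonzero row D).
So gcd(147, 189) = 21, with Bézout identity −3·189 + 4·147 = 21. Containment (⊇): the Bézout identity exhibits 21 as an element of (147, 189), giving (21) ⊆ (147, 189). Containment (⊆): since 21 | 147 and 21 | 189 (147 = 21·7, 189 = 21·9), every Z-linear combination of 147 and 189 is divisible by 21, so (147, 189) ⊆ (21). Therefore (147, 189) = (21), d = 21.

Final answer: (147, 189) = (21); d = 21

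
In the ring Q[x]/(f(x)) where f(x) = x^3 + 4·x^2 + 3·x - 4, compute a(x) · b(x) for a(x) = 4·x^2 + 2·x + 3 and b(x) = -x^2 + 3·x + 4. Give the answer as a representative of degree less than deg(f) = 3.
a · b ≡ -73·x^2 - 77·x + 116 (mod f(x))

First multiply in Q[x] without reducing: a · b = -4·x^4 + 10·x^3 + 19·x^2 + 17·x + 12. Now divide by f(x) = x^3 + 4·x^2 + 3·x - 4, eliminating the leading term at each step:
  leading term -4·x^4: subtract (-4·x)·f(x) = -4·x^4 - 16·x^3 - 12·x^2 + 16·x, leaving 26·x^3 + 31·x^2 + x + 12
  leading term 26·x^3: subtract (26)·f(x) = 26·x^3 + 104·x^2 + 78·x - 104, leaving -73·x^2 - 77·x + 116
The degree is now < 3, so this is the remainder. Hence a · b ≡ -73·x^2 - 77·x + 116 in Q[x]/(f).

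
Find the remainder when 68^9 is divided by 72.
Use repeated squaring. Binary(9) = 1001. Walk through the bits of the exponent 9 left-to-right: at each bit after the leading one, square the running value, then multiply by 68 if the bit is 1 (always reducing mod 72):
  bit 1 = 1 (leading): start with 68.
  bit 2 = 0: square 68^2 = 4624 ≡ 16 (mod 72).
  bit 3 = 0: square 16^2 = 256 ≡ 40 (mod 72).
  bit 4 = 1: square 40^2 = 1600 ≡ 16; bit is 1, so multiply 16·68 = 1088 ≡ 8 (mod 72).
Final value: 68^9 ≡ 8 (mod 72).

Final answer: 8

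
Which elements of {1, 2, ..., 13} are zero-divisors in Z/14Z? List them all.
nonzero zero-divisors of Z/14Z = {2, 4, 6, 7, 8, 10, 12}

An element a ∈ Z/14Z (with a ≠ 0) is a zero-divisor iff gcd(a, 14) > 1 (because a is a unit precisely when gcd(a, n) = 1, and in Z/nZ every nonzero, non-unit element is a zero-divisor). Scan a = 1, ..., 13 and keep those with gcd(a, 14) > 1:
  gcd(2, 14) = 2, gcd(4, 14) = 2, gcd(6, 14) = 2, gcd(7, 14) = 7, gcd(8, 14) = 2, gcd(10, 14) = 2, gcd(12, 14) = 2.
All other a ∈ {1, ..., 13} have gcd(a, 14) = 1 and are units. So the nonzero zero-divisors are exactly the 7 values of a appearing in this scan.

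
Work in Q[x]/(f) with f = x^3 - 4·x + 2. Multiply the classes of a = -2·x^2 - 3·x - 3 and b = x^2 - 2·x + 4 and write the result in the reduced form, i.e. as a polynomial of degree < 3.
First multiply in Q[x] without reducing: a · b = -2·x^4 + x^3 - 5·x^2 - 6·x - 12. Now divide by f(x) = x^3 - 4·x + 2, eliminating the leading term at each step:
  leading term -2·x^4: subtract (-2·x)·f(x) = -2·x^4 + 8·x^2 - 4·x, leaving x^3 - 13·x^2 - 2·x - 12
  leading term x^3: subtract (1)·f(x) = x^3 - 4·x + 2, leaving -13·x^2 + 2·x - 14
The degree is now < 3, so this is the remainder. Hence a · b ≡ -13·x^2 + 2·x - 14 in Q[x]/(f).

Final answer: a · b ≡ -13·x^2 + 2·x - 14 (mod f(x))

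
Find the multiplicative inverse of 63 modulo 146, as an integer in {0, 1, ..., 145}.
Apply the extended Euclidean algorithm to (146, 63), tracking rows (r, s, t) with s·146 + t·63 = r. Each division r_prev = q·r_cur + r_new produces the new row as (previous row) − q·(current row):
  row A: (146, 1, 0)   [1·146 + 0·63 = 146]
  row B: (63, 0, 1)   [0·146 + 1·63 = 63]
  146 = 2·63 + 20   → row C = row A − 2·row B = (20, 1, −2)   [check: 1·146 − 2·63 = 20]
  63 = 3·20 + 3   → row D = row B − 3·row C = (3, −3, 7)   [check: −3·146 + 7·63 = 3]
  20 = 6·3 + 2   → row E = row C − 6·row D = (2, 19, −44)   [check: 19·146 − 44·63 = 2]
  3 = 1·2 + 1   → row F = row D − 1·row E = (1, −22, 51)   [check: −22·146 + 51·63 = 1]
  2 = 2·1 + 0   → remainder 0, stop. gcd = 1 (last nonzero row F).
The gcd is 1, so 63 is invertible mod 146. The last nonzero row gives −22·146 + 51·63 = 1, so t = 51. So 63^(−1) ≡ 51 (mod 146). Verify: 63 · 51 = 3213 ≡ 1 (mod 146). ✓

Final answer: 63^(−1) ≡ 51 (mod 146)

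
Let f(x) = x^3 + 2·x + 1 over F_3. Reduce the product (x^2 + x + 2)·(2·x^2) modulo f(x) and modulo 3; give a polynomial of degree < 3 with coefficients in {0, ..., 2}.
a · b ≡ 1 (mod f(x))

Multiply as integer polynomials: a · b = 2·x^4 + 2·x^3 + 4·x^2. Reducing coefficients mod 3: a · b ≡ 2·x^4 + 2·x^3 + x^2. Now divide by f(x) = x^3 + 2·x + 1 in F_3[x], eliminating the leading term at each step:
  leading term 2·x^4: subtract (2·x)·f(x) = 2·x^4 + x^2 + 2·x, leaving 2·x^3 + x (coefficients mod 3)
  leading term 2·x^3: subtract (2)·f(x) = 2·x^3 + x + 2, leaving 1 (coefficients mod 3)
The degree is now < 3, so this is the remainder. Hence a · b ≡ 1 in F_3[x]/(f).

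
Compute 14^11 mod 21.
Use repeated squaring. Binary(11) = 1011. Walk through the bits of the exponent 11 left-to-right: at each bit after the leading one, square the running value, then multiply by 14 if the bit is 1 (always reducing mod 21):
  bit 1 = 1 (leading): start with 14.
  bit 2 = 0: square 14^2 = 196 ≡ 7 (mod 21).
  bit 3 = 1: square 7^2 = 49 ≡ 7; bit is 1, so multiply 7·14 = 98 ≡ 14 (mod 21).
  bit 4 = 1: square 14^2 = 196 ≡ 7; bit is 1, so multiply 7·14 = 98 ≡ 14 (mod 21).
Final value: 14^11 ≡ 14 (mod 21).

Final answer: 14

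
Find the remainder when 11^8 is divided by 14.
Use repeated squaring. Binary(8) = 1000. Walk through the bits of the exponent 8 left-to-right: at each bit after the leading one, square the running value, then multiply by 11 if the bit is 1 (always reducing mod 14):
  bit 1 = 1 (leading): start with 11.
  bit 2 = 0: square 11^2 = 121 ≡ 9 (mod 14).
  bit 3 = 0: square 9^2 = 81 ≡ 11 (mod 14).
  bit 4 = 0: square 11^2 = 121 ≡ 9 (mod 14).
Final value: 11^8 ≡ 9 (mod 14).

Final answer: 9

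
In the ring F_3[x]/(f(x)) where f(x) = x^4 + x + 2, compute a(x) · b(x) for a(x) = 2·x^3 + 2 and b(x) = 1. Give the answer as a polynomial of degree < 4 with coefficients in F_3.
Multiply as integer polynomials: a · b = 2·x^3 + 2. Reducing coefficients mod 3: a · b ≡ 2·x^3 + 2. This already has degree < 4, so no reduction by f is needed. Hence a · b ≡ 2·x^3 + 2 in F_3[x]/(f).

Final answer: a · b ≡ 2·x^3 + 2 (mod f(x))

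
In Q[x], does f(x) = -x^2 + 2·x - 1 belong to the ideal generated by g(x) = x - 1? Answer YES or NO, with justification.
In Q[x] the ideal (g) consists of all multiples of g, so f ∈ (g) iff g | f, i.e. iff the remainder of f on division by g is 0. Divide f by g (g is monic, so eliminate the leading term of the running remainder at each step):
  leading term -x^2: subtract (-x)·g(x) = -x^2 + x, leaving x - 1
  leading term x: subtract (1)·g(x) = x - 1, leaving 0
The remainder is 0, so f(x) = g(x) · h(x) with h(x) = 1 - x. Hence g | f, i.e. f ∈ (g).

Final answer: YES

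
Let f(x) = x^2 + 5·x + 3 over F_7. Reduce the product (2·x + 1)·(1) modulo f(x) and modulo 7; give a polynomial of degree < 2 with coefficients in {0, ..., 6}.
a · b ≡ 2·x + 1 (mod f(x))

Multiply as integer polynomials: a · b = 2·x + 1. Reducing coefficients mod 7: a · b ≡ 2·x + 1. This already has degree < 2, so no reduction by f is needed. Hence a · b ≡ 2·x + 1 in F_7[x]/(f).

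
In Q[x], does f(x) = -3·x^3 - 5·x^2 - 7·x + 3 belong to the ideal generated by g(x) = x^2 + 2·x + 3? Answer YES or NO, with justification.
YES

In Q[x] the ideal (g) consists of all multiples of g, so f ∈ (g) iff g | f, i.e. iff the remainder of f on division by g is 0. Divide f by g (g is monic, so eliminate the leading term of the running remainder at each step):
  leading term -3·x^3: subtract (-3·x)·g(x) = -3·x^3 - 6·x^2 - 9·x, leaving x^2 + 2·x + 3
  leading term x^2: subtract (1)·g(x) = x^2 + 2·x + 3, leaving 0
The remainder is 0, so f(x) = g(x) · h(x) with h(x) = 1 - 3·x. Hence g | f, i.e. f ∈ (g).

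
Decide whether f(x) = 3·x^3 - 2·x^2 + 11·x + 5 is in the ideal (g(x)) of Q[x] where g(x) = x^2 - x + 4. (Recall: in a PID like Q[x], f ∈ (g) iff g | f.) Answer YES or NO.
In Q[x] the ideal (g) consists of all multiples of g, so f ∈ (g) iff g | f, i.e. iff the remainder of f on division by g is 0. Divide f by g (g is monic, so eliminate the leading term of the running remainder at each step):
  leading term 3·x^3: subtract (3·x)·g(x) = 3·x^3 - 3·x^2 + 12·x, leaving x^2 - x + 5
  leading term x^2: subtract (1)·g(x) = x^2 - x + 4, leaving 1
The remainder r(x) = 1 ≠ 0 (and deg r < deg g), so g ∤ f, i.e. f ∉ (g).

Final answer: NO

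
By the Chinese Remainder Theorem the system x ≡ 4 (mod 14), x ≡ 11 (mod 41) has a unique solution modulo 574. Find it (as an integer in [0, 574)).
x ≡ 298 (mod 574); the representative in [0, 574) is 298

The moduli 14, 41 are pairwise coprime, so by the CRT there is a unique solution mod 14·41 = 574.
Solve by successive substitution. Start with x ≡ 4 (mod 14).
  Combine with x ≡ 11 (mod 41): write x = 4 + 14·t and require 4 + 14·t ≡ 11 (mod 41), i.e. 14·t ≡ 11 − 4 ≡ 7 (mod 41). Since 14^(−1) ≡ 3 (mod 41), t ≡ 3·7 ≡ 21 (mod 41). So x ≡ 4 + 14·21 = 298 (mod 574).
Unique solution in [0, 574): x = 298.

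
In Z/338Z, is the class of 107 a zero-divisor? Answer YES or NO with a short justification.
NO

gcd(107, 338) = 1, so 107 is a unit in Z/338Z (it has a multiplicative inverse). A unit cannot be a zero-divisor: if 107·b ≡ 0 then multiplying both sides by 107^(−1) gives b ≡ 0. So 107 is not a zero-divisor.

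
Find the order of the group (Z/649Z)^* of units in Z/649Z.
(Z/649Z)^* consists of the classes a with gcd(a, 649) = 1, so its order is φ(649). φ is multiplicative, with φ(p^e) = p^e − p^(e−1). Factorise 649 = 11 · 59. Then
  φ(649) = (11 − 1) · (59 − 1) = 10 · 58 = 580.
Thus |(Z/649Z)^*| = 580.

Final answer: |(Z/649Z)^*| = 580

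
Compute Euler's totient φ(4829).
φ is multiplicative, with φ(p^e) = p^e − p^(e−1). Factorise 4829 = 11 · 439. Then
  φ(4829) = (11 − 1) · (439 − 1) = 10 · 438 = 4380.

Final answer: φ(4829) = 4380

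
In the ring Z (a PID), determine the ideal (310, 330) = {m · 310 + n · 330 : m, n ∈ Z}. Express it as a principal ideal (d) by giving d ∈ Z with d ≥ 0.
In the PID Z, (a, b) is generated by gcd(a, b). Compute gcd(330, 310) with the extended Euclidean algorithm, tracking rows (r, s, t) with s·330 + t·310 = r:
  row A: (330, 1, 0)   [1·330 + 0·310 = 330]
  row B: (310, 0, 1)   [0·330 + 1·310 = 310]
  330 = 1·310 + 20   → row C = row A − 1·row B = (20, 1, −1)   [check: 1·330 − 1·310 = 20]
  310 = 15·20 + 10   → row D = row B − 15·row C = (10, −15, 16)   [check: −15·330 + 16·310 = 10]
  20 = 2·10 + 0   → remainder 0, stop. gcd = 10 (last nonzero row D).
So gcd(310, 330) = 10, with Bézout identity −15·330 + 16·310 = 10. Containment (⊇): the Bézout identity exhibits 10 as an element of (310, 330), giving (10) ⊆ (310, 330). Containment (⊆): since 10 | 310 and 10 | 330 (310 = 10·31, 330 = 10·33), every Z-linear combination of 310 and 330 is divisible by 10, so (310, 330) ⊆ (10). Therefore (310, 330) = (10), d = 10.

Final answer: (310, 330) = (10); d = 10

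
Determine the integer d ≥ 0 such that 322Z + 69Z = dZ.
In the PID Z, (a, b) is generated by gcd(a, b). Compute gcd(322, 69) with the extended Euclidean algorithm, tracking rows (r, s, t) with s·322 + t·69 = r:
  row A: (322, 1, 0)   [1·322 + 0·69 = 322]
  row B: (69, 0, 1)   [0·322 + 1·69 = 69]
  322 = 4·69 + 46   → row C = row A − 4·row B = (46, 1, −4)   [check: 1·322 − 4·69 = 46]
  69 = 1·46 + 23   → row D = row B − 1·row C = (23, −1, 5)   [check: −1·322 + 5·69 = 23]
  46 = 2·23 + 0   → remainder 0, stop. gcd = 23 (last nonzero row D).
So gcd(322, 69) = 23, with Bézout identity −1·322 + 5·69 = 23. Containment (⊇): the Bézout identity exhibits 23 as an element of (322, 69), giving (23) ⊆ (322, 69). Containment (⊆): since 23 | 322 and 23 | 69 (322 = 23·14, 69 = 23·3), every Z-linear combination of 322 and 69 is divisible by 23, so (322, 69) ⊆ (23). Therefore (322, 69) = (23), d = 23.

Final answer: (322, 69) = (23); d = 23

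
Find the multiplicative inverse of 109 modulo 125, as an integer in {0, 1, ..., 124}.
109^(−1) ≡ 39 (mod 125)

Apply the extended Euclidean algorithm to (125, 109), tracking rows (r, s, t) with s·125 + t·109 = r. Each division r_prev = q·r_cur + r_new produces the new row as (previous row) − q·(current row):
  row A: (125, 1, 0)   [1·125 + 0·109 = 125]
  row B: (109, 0, 1)   [0·125 + 1·109 = 109]
  125 = 1·109 + 16   → row C = row A − 1·row B = (16, 1, −1)   [check: 1·125 − 1·109 = 16]
  109 = 6·16 + 13   → row D = row B − 6·row C = (13, −6, 7)   [check: −6·125 + 7·109 = 13]
  16 = 1·13 + 3   → row E = row C − 1·row D = (3, 7, −8)   [check: 7·125 − 8·109 = 3]
  13 = 4·3 + 1   → row F = row D − 4·row E = (1, −34, 39)   [check: −34·125 + 39·109 = 1]
  3 = 3·1 + 0   → remainder 0, stop. gcd = 1 (last nonzero row F).
The gcd is 1, so 109 is invertible mod 125. The last nonzero row gives −34·125 + 39·109 = 1, so t = 39. So 109^(−1) ≡ 39 (mod 125). Verify: 109 · 39 = 4251 ≡ 1 (mod 125). ✓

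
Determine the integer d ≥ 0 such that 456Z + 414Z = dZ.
(456, 414) = (6); d = 6

In the PID Z, (a, b) is generated by gcd(a, b). Compute gcd(456, 414) with the extended Euclidean algorithm, tracking rows (r, s, t) with s·456 + t·414 = r:
  row A: (456, 1, 0)   [1·456 + 0·414 = 456]
  row B: (414, 0, 1)   [0·456 + 1·414 = 414]
  456 = 1·414 + 42   → row C = row A − 1·row B = (42, 1, −1)   [check: 1·456 − 1·414 = 42]
  414 = 9·42 + 36   → row D = row B − 9·row C = (36, −9, 10)   [check: −9·456 + 10·414 = 36]
  42 = 1·36 + 6   → row E = row C − 1·row D = (6, 10, −11)   [check: 10·456 − 11·414 = 6]
  36 = 6·6 + 0   → remainder 0, stop. gcd = 6 (last nonzero row E).
So gcd(456, 414) = 6, with Bézout identity 10·456 − 11·414 = 6. Containment (⊇): the Bézout identity exhibits 6 as an element of (456, 414), giving (6) ⊆ (456, 414). Containment (⊆): since 6 | 456 and 6 | 414 (456 = 6·76, 414 = 6·69), every Z-linear combination of 456 and 414 is divisible by 6, so (456, 414) ⊆ (6). Therefore (456, 414) = (6), d = 6.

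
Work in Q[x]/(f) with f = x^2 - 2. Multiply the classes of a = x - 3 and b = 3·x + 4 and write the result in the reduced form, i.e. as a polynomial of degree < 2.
a · b ≡ -5·x - 6 (mod f(x))

First multiply in Q[x] without reducing: a · b = 3·x^2 - 5·x - 12. Now divide by f(x) = x^2 - 2, eliminating the leading term at each step:
  leading term 3·x^2: subtract (3)·f(x) = 3·x^2 - 6, leaving -5·x - 6
The degree is now < 2, so this is the remainder. Hence a · b ≡ -5·x - 6 in Q[x]/(f).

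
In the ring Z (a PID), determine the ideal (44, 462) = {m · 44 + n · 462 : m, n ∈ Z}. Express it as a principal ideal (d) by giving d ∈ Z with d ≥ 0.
In the PID Z, (a, b) is generated by gcd(a, b). Compute gcd(462, 44) with the extended Euclidean algorithm, tracking rows (r, s, t) with s·462 + t·44 = r:
  row A: (462, 1, 0)   [1·462 + 0·44 = 462]
  row B: (44, 0, 1)   [0·462 + 1·44 = 44]
  462 = 10·44 + 22   → row C = row A − 10·row B = (22, 1, −10)   [check: 1·462 − 10·44 = 22]
  44 = 2·22 + 0   → remainder 0, stop. gcd = 22 (last nonzero row C).
So gcd(44, 462) = 22, with Bézout identity 1·462 − 10·44 = 22. Containment (⊇): the Bézout identity exhibits 22 as an element of (44, 462), giving (22) ⊆ (44, 462). Containment (⊆): since 22 | 44 and 22 | 462 (44 = 22·2, 462 = 22·21), every Z-linear combination of 44 and 462 is divisible by 22, so (44, 462) ⊆ (22). Therefore (44, 462) = (22), d = 22.

Final answer: (44, 462) = (22); d = 22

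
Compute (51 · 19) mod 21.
3

Reduce the factors first: 51 ≡ 9 (mod 21), so 51 · 19 ≡ 9 · 19 (mod 21). 9 · 19 = 171. Dividing by 21: 171 = 8·21 + 3. So (51 · 19) mod 21 = 3.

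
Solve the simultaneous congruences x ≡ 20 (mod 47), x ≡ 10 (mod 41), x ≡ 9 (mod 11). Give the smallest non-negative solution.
The moduli 47, 41, 11 are pairwise coprime, so by the CRT there is a unique solution mod 47·41·11 = 21197.
Solve by successive substitution. Start with x ≡ 20 (mod 47).
  Combine with x ≡ 10 (mod 41): write x = 20 + 47·t and require 20 + 47·t ≡ 10 (mod 41), i.e. 47·t ≡ 10 − 20 ≡ 31 (mod 41). Since 47^(−1) ≡ 7 (mod 41) (47 ≡ 6 (mod 41)), t ≡ 7·31 ≡ 12 (mod 41). So x ≡ 20 + 47·12 = 584 (mod 1927).
  Combine with x ≡ 9 (mod 11): write x = 584 + 1927·t and require 584 + 1927·t ≡ 9 (mod 11), i.e. 1927·t ≡ 9 − 584 ≡ 8 (mod 11). Since 1927^(−1) ≡ 6 (mod 11) (1927 ≡ 2 (mod 11)), t ≡ 6·8 ≡ 4 (mod 11). So x ≡ 584 + 1927·4 = 8292 (mod 21197).
Unique solution in [0, 21197): x = 8292.

Final answer: x ≡ 8292 (mod 21197); the representative in [0, 21197) is 8292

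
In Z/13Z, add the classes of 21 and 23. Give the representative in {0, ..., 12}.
5

Reduce the summands first: 21 ≡ 8, 23 ≡ 10 (mod 13), so 21 + 23 ≡ 8 + 10 (mod 13). 8 + 10 = 18; 18 = 1·13 + 5, so (21 + 23) mod 13 = 5.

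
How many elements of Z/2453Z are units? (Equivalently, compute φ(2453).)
An element a ∈ Z/2453Z is a unit iff gcd(a, 2453) = 1, so the number of units is φ(2453). φ is multiplicative, with φ(p^e) = p^e − p^(e−1). Factorise 2453 = 11 · 223. Then
  φ(2453) = (11 − 1) · (223 − 1) = 10 · 222 = 2220.

Final answer: Z/2453Z has φ(2453) = 2220 units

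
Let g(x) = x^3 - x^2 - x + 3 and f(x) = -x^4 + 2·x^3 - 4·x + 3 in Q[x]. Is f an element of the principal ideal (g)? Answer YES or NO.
In Q[x] the ideal (g) consists of all multiples of g, so f ∈ (g) iff g | f, i.e. iff the remainder of f on division by g is 0. Divide f by g (g is monic, so eliminate the leading term of the running remainder at each step):
  leading term -x^4: subtract (-x)·g(x) = -x^4 + x^3 + x^2 - 3·x, leaving x^3 - x^2 - x + 3
  leading term x^3: subtract (1)·g(x) = x^3 - x^2 - x + 3, leaving 0
The remainder is 0, so f(x) = g(x) · h(x) with h(x) = 1 - x. Hence g | f, i.e. f ∈ (g).

Final answer: YES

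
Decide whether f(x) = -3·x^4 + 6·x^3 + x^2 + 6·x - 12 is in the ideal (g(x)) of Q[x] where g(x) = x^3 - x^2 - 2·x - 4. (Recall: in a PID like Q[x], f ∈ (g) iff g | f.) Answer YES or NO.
In Q[x] the ideal (g) consists of all multiples of g, so f ∈ (g) iff g | f, i.e. iff the remainder of f on division by g is 0. Divide f by g (g is monic, so eliminate the leading term of the running remainder at each step):
  leading term -3·x^4: subtract (-3·x)·g(x) = -3·x^4 + 3·x^3 + 6·x^2 + 12·x, leaving 3·x^3 - 5·x^2 - 6·x - 12
  leading term 3·x^3: subtract (3)·g(x) = 3·x^3 - 3·x^2 - 6·x - 12, leaving -2·x^2
The remainder r(x) = -2·x^2 ≠ 0 (and deg r < deg g), so g ∤ f, i.e. f ∉ (g).

Final answer: NO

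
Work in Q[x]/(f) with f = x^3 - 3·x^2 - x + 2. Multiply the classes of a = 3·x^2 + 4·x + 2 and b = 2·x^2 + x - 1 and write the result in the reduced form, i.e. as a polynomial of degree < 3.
First multiply in Q[x] without reducing: a · b = 6·x^4 + 11·x^3 + 5·x^2 - 2·x - 2. Now divide by f(x) = x^3 - 3·x^2 - x + 2, eliminating the leading term at each step:
  leading term 6·x^4: subtract (6·x)·f(x) = 6·x^4 - 18·x^3 - 6·x^2 + 12·x, leaving 29·x^3 + 11·x^2 - 14·x - 2
  leading term 29·x^3: subtract (29)·f(x) = 29·x^3 - 87·x^2 - 29·x + 58, leaving 98·x^2 + 15·x - 60
The degree is now < 3, so this is the remainder. Hence a · b ≡ 98·x^2 + 15·x - 60 in Q[x]/(f).

Final answer: a · b ≡ 98·x^2 + 15·x - 60 (mod f(x))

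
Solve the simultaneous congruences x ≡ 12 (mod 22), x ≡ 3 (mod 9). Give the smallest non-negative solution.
The moduli 22, 9 are pairwise coprime, so by the CRT there is a unique solution mod 22·9 = 198.
Solve by successive substitution. Start with x ≡ 12 (mod 22).
  Combine with x ≡ 3 (mod 9): write x = 12 + 22·t and require 12 + 22·t ≡ 3 (mod 9), i.e. 22·t ≡ 3 − 12 ≡ 0 (mod 9). Since 22^(−1) ≡ 7 (mod 9) (22 ≡ 4 (mod 9)), t ≡ 7·0 ≡ 0 (mod 9). So x ≡ 12 + 22·0 = 12 (mod 198).
Unique solution in [0, 198): x = 12.

Final answer: x ≡ 12 (mod 198); the representative in [0, 198) is 12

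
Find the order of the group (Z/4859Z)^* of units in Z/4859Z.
|(Z/4859Z)^*| = 4704

(Z/4859Z)^* consists of the classes a with gcd(a, 4859) = 1, so its order is φ(4859). φ is multiplicative, with φ(p^e) = p^e − p^(e−1). Factorise 4859 = 43 · 113. Then
  φ(4859) = (43 − 1) · (113 − 1) = 42 · 112 = 4704.
Thus |(Z/4859Z)^*| = 4704.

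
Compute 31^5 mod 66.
1

Use repeated squaring. Binary(5) = 101. Walk through the bits of the exponent 5 left-to-right: at each bit after the leading one, square the running value, then multiply by 31 if the bit is 1 (always reducing mod 66):
  bit 1 = 1 (leading): start with 31.
  bit 2 = 0: square 31^2 = 961 ≡ 37 (mod 66).
  bit 3 = 1: square 37^2 = 1369 ≡ 49; bit is 1, so multiply 49·31 = 1519 ≡ 1 (mod 66).
Final value: 31^5 ≡ 1 (mod 66).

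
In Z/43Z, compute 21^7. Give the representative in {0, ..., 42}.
1

Use repeated squaring. Binary(7) = 111. Walk through the bits of the exponent 7 left-to-right: at each bit after the leading one, square the running value, then multiply by 21 if the bit is 1 (always reducing mod 43):
  bit 1 = 1 (leading): start with 21.
  bit 2 = 1: square 21^2 = 441 ≡ 11; bit is 1, so multiply 11·21 = 231 ≡ 16 (mod 43).
  bit 3 = 1: square 16^2 = 256 ≡ 41; bit is 1, so multiply 41·21 = 861 ≡ 1 (mod 43).
Final value: 21^7 ≡ 1 (mod 43).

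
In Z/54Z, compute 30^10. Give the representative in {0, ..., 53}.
Use repeated squaring. Binary(10) = 1010. Walk through the bits of the exponent 10 left-to-right: at each bit after the leading one, square the running value, then multiply by 30 if the bit is 1 (always reducing mod 54):
  bit 1 = 1 (leading): start with 30.
  bit 2 = 0: square 30^2 = 900 ≡ 36 (mod 54).
  bit 3 = 1: square 36^2 = 1296 ≡ 0; bit is 1, so multiply 0·30 = 0 (mod 54).
  bit 4 = 0: square 0^2 = 0 (mod 54).
Final value: 30^10 ≡ 0 (mod 54).

Final answer: 0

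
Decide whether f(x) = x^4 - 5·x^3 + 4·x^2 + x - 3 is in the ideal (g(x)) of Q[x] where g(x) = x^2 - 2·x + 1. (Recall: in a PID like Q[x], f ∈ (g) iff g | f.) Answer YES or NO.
In Q[x] the ideal (g) consists of all multiples of g, so f ∈ (g) iff g | f, i.e. iff the remainder of f on division by g is 0. Divide f by g (g is monic, so eliminate the leading term of the running remainder at each step):
  leading term x^4: subtract (x^2)·g(x) = x^4 - 2·x^3 + x^2, leaving -3·x^3 + 3·x^2 + x - 3
  leading term -3·x^3: subtract (-3·x)·g(x) = -3·x^3 + 6·x^2 - 3·x, leaving -3·x^2 + 4·x - 3
  leading term -3·x^2: subtract (-3)·g(x) = -3·x^2 + 6·x - 3, leaving -2·x
The remainder r(x) = -2·x ≠ 0 (and deg r < deg g), so g ∤ f, i.e. f ∉ (g).

Final answer: NO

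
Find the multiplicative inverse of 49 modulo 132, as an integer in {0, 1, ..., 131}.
49^(−1) ≡ 97 (mod 132)

Apply the extended Euclidean algorithm to (132, 49), tracking rows (r, s, t) with s·132 + t·49 = r. Each division r_prev = q·r_cur + r_new produces the new row as (previous row) − q·(current row):
  row A: (132, 1, 0)   [1·132 + 0·49 = 132]
  row B: (49, 0, 1)   [0·132 + 1·49 = 49]
  132 = 2·49 + 34   → row C = row A − 2·row B = (34, 1, −2)   [check: 1·132 − 2·49 = 34]
  49 = 1·34 + 15   → row D = row B − 1·row C = (15, −1, 3)   [check: −1·132 + 3·49 = 15]
  34 = 2·15 + 4   → row E = row C − 2·row D = (4, 3, −8)   [check: 3·132 − 8·49 = 4]
  15 = 3·4 + 3   → row F = row D − 3·row E = (3, −10, 27)   [check: −10·132 + 27·49 = 3]
  4 = 1·3 + 1   → row G = row E − 1·row F = (1, 13, −35)   [check: 13·132 − 35·49 = 1]
  3 = 3·1 + 0   → remainder 0, stop. gcd = 1 (last nonzero row G).
The gcd is 1, so 49 is invertible mod 132. The last nonzero row gives 13·132 − 35·49 = 1, so t = −35. So 49^(−1) ≡ −35 ≡ 97 (mod 132). Verify: 49 · 97 = 4753 ≡ 1 (mod 132). ✓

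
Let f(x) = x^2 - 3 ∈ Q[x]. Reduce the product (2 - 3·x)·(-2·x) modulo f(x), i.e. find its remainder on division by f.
First multiply in Q[x] without reducing: a · b = 6·x^2 - 4·x. Now divide by f(x) = x^2 - 3, eliminating the leading term at each step:
  leading term 6·x^2: subtract (6)·f(x) = 6·x^2 - 18, leaving 18 - 4·x
The degree is now < 2, so this is the remainder. Hence a · b ≡ 18 - 4·x in Q[x]/(f).

Final answer: a · b ≡ 18 - 4·x (mod f(x))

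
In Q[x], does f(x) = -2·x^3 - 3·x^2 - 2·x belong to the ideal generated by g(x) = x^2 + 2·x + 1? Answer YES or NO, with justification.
In Q[x] the ideal (g) consists of all multiples of g, so f ∈ (g) iff g | f, i.e. iff the remainder of f on division by g is 0. Divide f by g (g is monic, so eliminate the leading term of the running remainder at each step):
  leading term -2·x^3: subtract (-2·x)·g(x) = -2·x^3 - 4·x^2 - 2·x, leaving x^2
  leading term x^2: subtract (1)·g(x) = x^2 + 2·x + 1, leaving -2·x - 1
The remainder r(x) = -2·x - 1 ≠ 0 (and deg r < deg g), so g ∤ f, i.e. f ∉ (g).

Final answer: NO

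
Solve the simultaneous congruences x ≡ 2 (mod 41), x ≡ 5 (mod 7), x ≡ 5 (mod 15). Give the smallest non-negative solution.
x ≡ 740 (mod 4305); the representative in [0, 4305) is 740

The moduli 41, 7, 15 are pairwise coprime, so by the CRT there is a unique solution mod 41·7·15 = 4305.
Solve by successive substitution. Start with x ≡ 2 (mod 41).
  Combine with x ≡ 5 (mod 7): write x = 2 + 41·t and require 2 + 41·t ≡ 5 (mod 7), i.e. 41·t ≡ 5 − 2 ≡ 3 (mod 7). Since 41^(−1) ≡ 6 (mod 7) (41 ≡ 6 (mod 7)), t ≡ 6·3 ≡ 4 (mod 7). So x ≡ 2 + 41·4 = 166 (mod 287).
  Combine with x ≡ 5 (mod 15): write x = 166 + 287·t and require 166 + 287·t ≡ 5 (mod 15), i.e. 287·t ≡ 5 − 166 ≡ 4 (mod 15). Since 287^(−1) ≡ 8 (mod 15) (287 ≡ 2 (mod 15)), t ≡ 8·4 ≡ 2 (mod 15). So x ≡ 166 + 287·2 = 740 (mod 4305).
Unique solution in [0, 4305): x = 740.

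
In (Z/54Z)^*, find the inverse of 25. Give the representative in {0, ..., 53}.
Apply the extended Euclidean algorithm to (54, 25), tracking rows (r, s, t) with s·54 + t·25 = r. Each division r_prev = q·r_cur + r_new produces the new row as (previous row) − q·(current row):
  row A: (54, 1, 0)   [1·54 + 0·25 = 54]
  row B: (25, 0, 1)   [0·54 + 1·25 = 25]
  54 = 2·25 + 4   → row C = row A − 2·row B = (4, 1, −2)   [check: 1·54 − 2·25 = 4]
  25 = 6·4 + 1   → row D = row B − 6·row C = (1, −6, 13)   [check: −6·54 + 13·25 = 1]
  4 = 4·1 + 0   → remainder 0, stop. gcd = 1 (last nonzero row D).
The gcd is 1, so 25 is invertible mod 54. The last nonzero row gives −6·54 + 13·25 = 1, so t = 13. So 25^(−1) ≡ 13 (mod 54). Verify: 25 · 13 = 325 ≡ 1 (mod 54). ✓

Final answer: 25^(−1) ≡ 13 (mod 54)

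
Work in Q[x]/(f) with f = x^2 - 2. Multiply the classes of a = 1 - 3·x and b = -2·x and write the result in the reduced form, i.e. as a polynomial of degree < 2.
First multiply in Q[x] without reducing: a · b = 6·x^2 - 2·x. Now divide by f(x) = x^2 - 2, eliminating the leading term at each step:
  leading term 6·x^2: subtract (6)·f(x) = 6·x^2 - 12, leaving 12 - 2·x
The degree is now < 2, so this is the remainder. Hence a · b ≡ 12 - 2·x in Q[x]/(f).

Final answer: a · b ≡ 12 - 2·x (mod f(x))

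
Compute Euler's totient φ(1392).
φ(1392) = 448

φ is multiplicative, with φ(p^e) = p^e − p^(e−1). Factorise 1392 = 2^4 · 3 · 29. Then
  φ(1392) = (2^4 − 2^3) · (3 − 1) · (29 − 1) = 8 · 2 · 28 = 448.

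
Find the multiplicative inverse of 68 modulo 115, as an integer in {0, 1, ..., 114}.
68^(−1) ≡ 22 (mod 115)

Apply the extended Euclidean algorithm to (115, 68), tracking rows (r, s, t) with s·115 + t·68 = r. Each division r_prev = q·r_cur + r_new produces the new row as (previous row) − q·(current row):
  row A: (115, 1, 0)   [1·115 + 0·68 = 115]
  row B: (68, 0, 1)   [0·115 + 1·68 = 68]
  115 = 1·68 + 47   → row C = row A − 1·row B = (47, 1, −1)   [check: 1·115 − 1·68 = 47]
  68 = 1·47 + 21   → row D = row B − 1·row C = (21, −1, 2)   [check: −1·115 + 2·68 = 21]
  47 = 2·21 + 5   → row E = row C − 2·row D = (5, 3, −5)   [check: 3·115 − 5·68 = 5]
  21 = 4·5 + 1   → row F = row D − 4·row E = (1, −13, 22)   [check: −13·115 + 22·68 = 1]
  5 = 5·1 + 0   → remainder 0, stop. gcd = 1 (last nonzero row F).
The gcd is 1, so 68 is invertible mod 115. The last nonzero row gives −13·115 + 22·68 = 1, so t = 22. So 68^(−1) ≡ 22 (mod 115). Verify: 68 · 22 = 1496 ≡ 1 (mod 115). ✓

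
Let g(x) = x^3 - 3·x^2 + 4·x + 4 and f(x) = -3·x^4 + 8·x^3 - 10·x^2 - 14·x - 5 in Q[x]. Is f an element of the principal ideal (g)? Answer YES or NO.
NO

In Q[x] the ideal (g) consists of all multiples of g, so f ∈ (g) iff g | f, i.e. iff the remainder of f on division by g is 0. Divide f by g (g is monic, so eliminate the leading term of the running remainder at each step):
  leading term -3·x^4: subtract (-3·x)·g(x) = -3·x^4 + 9·x^3 - 12·x^2 - 12·x, leaving -x^3 + 2·x^2 - 2·x - 5
  leading term -x^3: subtract (-1)·g(x) = -x^3 + 3·x^2 - 4·x - 4, leaving -x^2 + 2·x - 1
The remainder r(x) = -x^2 + 2·x - 1 ≠ 0 (and deg r < deg g), so g ∤ f, i.e. f ∉ (g).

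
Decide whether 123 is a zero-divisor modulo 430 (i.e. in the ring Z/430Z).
NO

gcd(123, 430) = 1, so 123 is a unit in Z/430Z (it has a multiplicative inverse). A unit cannot be a zero-divisor: if 123·b ≡ 0 then multiplying both sides by 123^(−1) gives b ≡ 0. So 123 is not a zero-divisor.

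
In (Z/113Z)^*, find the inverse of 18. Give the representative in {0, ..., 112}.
18^(−1) ≡ 44 (mod 113)

Apply the extended Euclidean algorithm to (113, 18), tracking rows (r, s, t) with s·113 + t·18 = r. Each division r_prev = q·r_cur + r_new produces the new row as (previous row) − q·(current row):
  row A: (113, 1, 0)   [1·113 + 0·18 = 113]
  row B: (18, 0, 1)   [0·113 + 1·18 = 18]
  113 = 6·18 + 5   → row C = row A − 6·row B = (5, 1, −6)   [check: 1·113 − 6·18 = 5]
  18 = 3·5 + 3   → row D = row B − 3·row C = (3, −3, 19)   [check: −3·113 + 19·18 = 3]
  5 = 1·3 + 2   → row E = row C − 1·row D = (2, 4, −25)   [check: 4·113 − 25·18 = 2]
  3 = 1·2 + 1   → row F = row D − 1·row E = (1, −7, 44)   [check: −7·113 + 44·18 = 1]
  2 = 2·1 + 0   → remainder 0, stop. gcd = 1 (last nonzero row F).
The gcd is 1, so 18 is invertible mod 113. The last nonzero row gives −7·113 + 44·18 = 1, so t = 44. So 18^(−1) ≡ 44 (mod 113). Verify: 18 · 44 = 792 ≡ 1 (mod 113). ✓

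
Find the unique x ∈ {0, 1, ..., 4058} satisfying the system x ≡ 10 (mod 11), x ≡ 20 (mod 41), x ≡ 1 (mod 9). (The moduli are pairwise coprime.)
x ≡ 307 (mod 4059); the representative in [0, 4059) is 307

The moduli 11, 41, 9 are pairwise coprime, so by the CRT there is a unique solution mod 11·41·9 = 4059.
Solve by successive substitution. Start with x ≡ 10 (mod 11).
  Combine with x ≡ 20 (mod 41): write x = 10 + 11·t and require 10 + 11·t ≡ 20 (mod 41), i.e. 11·t ≡ 20 − 10 ≡ 10 (mod 41). Since 11^(−1) ≡ 15 (mod 41), t ≡ 15·10 ≡ 27 (mod 41). So x ≡ 10 + 11·27 = 307 (mod 451).
  Combine with x ≡ 1 (mod 9): write x = 307 + 451·t and require 307 + 451·t ≡ 1 (mod 9), i.e. 451·t ≡ 1 − 307 ≡ 0 (mod 9). Since 451^(−1) ≡ 1 (mod 9) (451 ≡ 1 (mod 9)), t ≡ 1·0 ≡ 0 (mod 9). So x ≡ 307 + 451·0 = 307 (mod 4059).
Unique solution in [0, 4059): x = 307.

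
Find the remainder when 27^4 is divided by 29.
Use repeated squaring. Binary(4) = 100. Walk through the bits of the exponent 4 left-to-right: at each bit after the leading one, square the running value, then multiply by 27 if the bit is 1 (always reducing mod 29):
  bit 1 = 1 (leading): start with 27.
  bit 2 = 0: square 27^2 = 729 ≡ 4 (mod 29).
  bit 3 = 0: square 4^2 = 16 (mod 29).
Final value: 27^4 ≡ 16 (mod 29).

Final answer: 16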